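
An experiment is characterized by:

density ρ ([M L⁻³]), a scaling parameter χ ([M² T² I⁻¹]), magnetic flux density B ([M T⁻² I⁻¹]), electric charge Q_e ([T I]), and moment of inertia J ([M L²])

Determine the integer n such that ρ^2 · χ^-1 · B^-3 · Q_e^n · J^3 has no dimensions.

-4

Balance the T exponent: (1)·n from Q_e, plus 2·(0) − (2) − 3·(-2) + 3·(0) = 4 from the rest, must sum to zero.
n + 4 = 0, so n = -4.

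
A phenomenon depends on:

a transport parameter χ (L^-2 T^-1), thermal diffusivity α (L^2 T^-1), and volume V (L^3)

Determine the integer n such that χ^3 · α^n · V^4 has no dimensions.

Balance the L exponent: (2)·n from α, plus 3·(-2) + 4·(3) = 6 from the rest, must sum to zero.
2n + 6 = 0, so n = -3.

-3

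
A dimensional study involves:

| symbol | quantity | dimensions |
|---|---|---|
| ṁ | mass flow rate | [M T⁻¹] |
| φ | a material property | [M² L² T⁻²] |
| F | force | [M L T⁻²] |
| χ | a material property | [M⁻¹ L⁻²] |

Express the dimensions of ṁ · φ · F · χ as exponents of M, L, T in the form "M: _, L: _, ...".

M: 3, L: 1, T: -5

Collect each base-dimension exponent across the product:
  M: (1) + (2) + (1) + (-1) = 3
  L: (0) + (2) + (1) + (-2) = 1
  T: (-1) + (-2) + (-2) + (0) = -5
So the dimensions are [M³ L T⁻⁵].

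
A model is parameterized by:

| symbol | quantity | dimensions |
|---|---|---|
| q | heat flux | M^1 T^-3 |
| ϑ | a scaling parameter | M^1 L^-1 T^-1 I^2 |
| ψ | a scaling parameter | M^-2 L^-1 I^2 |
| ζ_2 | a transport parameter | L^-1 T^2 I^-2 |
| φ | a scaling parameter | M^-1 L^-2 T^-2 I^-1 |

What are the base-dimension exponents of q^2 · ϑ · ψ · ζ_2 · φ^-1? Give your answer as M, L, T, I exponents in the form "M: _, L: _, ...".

Collect each base-dimension exponent across the product:
  M: 2·(1) + (1) + (-2) + (0) − (-1) = 2
  L: 2·(0) + (-1) + (-1) + (-1) − (-2) = -1
  T: 2·(-3) + (-1) + (0) + (2) − (-2) = -3
  I: 2·(0) + (2) + (2) + (-2) − (-1) = 3
So the dimensions are [M² L⁻¹ T⁻³ I³].

M: 2, L: -1, T: -3, I: 3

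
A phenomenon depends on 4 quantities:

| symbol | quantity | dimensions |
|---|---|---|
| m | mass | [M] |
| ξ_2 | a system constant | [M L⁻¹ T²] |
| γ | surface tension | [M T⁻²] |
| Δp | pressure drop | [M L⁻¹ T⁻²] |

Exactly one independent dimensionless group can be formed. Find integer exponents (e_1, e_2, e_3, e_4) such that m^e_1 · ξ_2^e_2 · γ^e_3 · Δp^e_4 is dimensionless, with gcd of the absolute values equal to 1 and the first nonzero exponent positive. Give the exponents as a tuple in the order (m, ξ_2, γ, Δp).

M: e_1·(1) + e_2·(1) + e_3·(1) + e_4·(1) = 0
L: e_1·(0) + e_2·(-1) + e_3·(0) + e_4·(-1) = 0
T: e_1·(0) + e_2·(2) + e_3·(-2) + e_4·(-2) = 0
Solving this homogeneous linear system for the smallest-integer solution (first nonzero entry positive) gives (2, -1, -2, 1).

(2, -1, -2, 1)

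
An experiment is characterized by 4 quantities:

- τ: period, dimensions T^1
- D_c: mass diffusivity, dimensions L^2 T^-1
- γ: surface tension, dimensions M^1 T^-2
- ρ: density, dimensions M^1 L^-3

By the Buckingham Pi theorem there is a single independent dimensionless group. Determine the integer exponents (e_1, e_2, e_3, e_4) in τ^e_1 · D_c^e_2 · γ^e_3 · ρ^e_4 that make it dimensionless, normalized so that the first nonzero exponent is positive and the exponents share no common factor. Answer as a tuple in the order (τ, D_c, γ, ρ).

(1, -3, 2, -2)

M: e_1·(0) + e_2·(0) + e_3·(1) + e_4·(1) = 0
L: e_1·(0) + e_2·(2) + e_3·(0) + e_4·(-3) = 0
T: e_1·(1) + e_2·(-1) + e_3·(-2) + e_4·(0) = 0
Solving this homogeneous linear system for the smallest-integer solution (first nonzero entry positive) gives (1, -3, 2, -2).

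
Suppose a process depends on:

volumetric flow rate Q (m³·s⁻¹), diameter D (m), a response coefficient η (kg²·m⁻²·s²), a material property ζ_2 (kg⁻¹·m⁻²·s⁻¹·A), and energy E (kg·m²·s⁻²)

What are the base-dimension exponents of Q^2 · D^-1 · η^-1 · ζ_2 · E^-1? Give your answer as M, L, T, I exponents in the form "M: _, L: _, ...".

Collect each base-dimension exponent across the product:
  M: 2·(0) − (0) − (2) + (-1) − (1) = -4
  L: 2·(3) − (1) − (-2) + (-2) − (2) = 3
  T: 2·(-1) − (0) − (2) + (-1) − (-2) = -3
  I: 2·(0) − (0) − (0) + (1) − (0) = 1
So the dimensions are [M⁻⁴ L³ T⁻³ I].

M: -4, L: 3, T: -3, I: 1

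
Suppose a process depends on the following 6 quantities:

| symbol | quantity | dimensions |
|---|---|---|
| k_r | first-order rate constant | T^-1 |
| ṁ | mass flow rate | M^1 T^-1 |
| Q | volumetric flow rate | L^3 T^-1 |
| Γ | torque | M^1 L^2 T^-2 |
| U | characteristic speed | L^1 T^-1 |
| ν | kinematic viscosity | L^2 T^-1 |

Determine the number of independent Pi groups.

There are 6 variables and 3 base dimensions (M, L, T).
The dimension matrix has rank 3.
Independent dimensionless groups: 6 − 3 = 3.

3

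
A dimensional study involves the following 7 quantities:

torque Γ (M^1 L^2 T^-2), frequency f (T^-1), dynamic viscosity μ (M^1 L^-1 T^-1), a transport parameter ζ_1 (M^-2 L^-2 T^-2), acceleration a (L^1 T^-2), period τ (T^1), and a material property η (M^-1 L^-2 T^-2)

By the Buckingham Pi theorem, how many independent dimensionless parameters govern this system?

4

There are 7 variables and 3 base dimensions (M, L, T).
The dimension matrix has rank 3.
Independent dimensionless groups: 7 − 3 = 4.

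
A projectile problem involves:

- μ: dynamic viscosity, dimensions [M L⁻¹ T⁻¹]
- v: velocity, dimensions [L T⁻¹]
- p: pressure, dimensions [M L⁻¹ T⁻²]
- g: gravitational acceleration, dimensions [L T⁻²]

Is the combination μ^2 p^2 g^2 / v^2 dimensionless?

no

Sum the exponent of each base dimension across the product:
  M: 2·[μ]_M − 2·[v]_M + 2·[p]_M + 2·[g]_M = 2·(1) − 2·(0) + 2·(1) + 2·(0) = 4
  L: 2·[μ]_L − 2·[v]_L + 2·[p]_L + 2·[g]_L = 2·(-1) − 2·(1) + 2·(-1) + 2·(1) = -4
  T: 2·[μ]_T − 2·[v]_T + 2·[p]_T + 2·[g]_T = 2·(-1) − 2·(-1) + 2·(-2) + 2·(-2) = -8
Net dimensions [M⁴ L⁻⁴ T⁻⁸] ≠ [1] — not dimensionless.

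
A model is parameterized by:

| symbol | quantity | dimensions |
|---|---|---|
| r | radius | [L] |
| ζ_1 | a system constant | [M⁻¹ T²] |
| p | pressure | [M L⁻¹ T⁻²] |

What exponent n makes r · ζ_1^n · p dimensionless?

1

Balance the M exponent: (-1)·n from ζ_1, plus (0) + (1) = 1 from the rest, must sum to zero.
−n + 1 = 0, so n = 1.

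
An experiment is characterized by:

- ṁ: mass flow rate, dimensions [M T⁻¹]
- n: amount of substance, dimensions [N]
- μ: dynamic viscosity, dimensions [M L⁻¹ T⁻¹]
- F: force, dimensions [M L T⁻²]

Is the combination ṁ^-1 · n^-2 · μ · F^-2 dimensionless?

no

Sum the exponent of each base dimension across the product:
  M: −[ṁ]_M − 2·[n]_M + [μ]_M − 2·[F]_M = −(1) − 2·(0) + (1) − 2·(1) = -2
  L: −[ṁ]_L − 2·[n]_L + [μ]_L − 2·[F]_L = −(0) − 2·(0) + (-1) − 2·(1) = -3
  T: −[ṁ]_T − 2·[n]_T + [μ]_T − 2·[F]_T = −(-1) − 2·(0) + (-1) − 2·(-2) = 4
  N: −[ṁ]_N − 2·[n]_N + [μ]_N − 2·[F]_N = −(0) − 2·(1) + (0) − 2·(0) = -2
Net dimensions [M⁻² L⁻³ T⁴ N⁻²] ≠ [1] — not dimensionless.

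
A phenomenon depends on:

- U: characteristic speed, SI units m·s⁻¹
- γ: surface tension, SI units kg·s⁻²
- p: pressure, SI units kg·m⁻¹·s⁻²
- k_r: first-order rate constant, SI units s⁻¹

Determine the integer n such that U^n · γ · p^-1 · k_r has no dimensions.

-1

Balance the L exponent: (1)·n from U, plus (0) − (-1) + (0) = 1 from the rest, must sum to zero.
n + 1 = 0, so n = -1.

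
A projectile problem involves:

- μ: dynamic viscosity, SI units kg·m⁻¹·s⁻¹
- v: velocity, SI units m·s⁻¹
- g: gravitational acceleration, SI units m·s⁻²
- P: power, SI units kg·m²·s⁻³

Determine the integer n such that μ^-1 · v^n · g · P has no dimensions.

Balance the L exponent: (1)·n from v, plus −(-1) + (1) + (2) = 4 from the rest, must sum to zero.
n + 4 = 0, so n = -4.

-4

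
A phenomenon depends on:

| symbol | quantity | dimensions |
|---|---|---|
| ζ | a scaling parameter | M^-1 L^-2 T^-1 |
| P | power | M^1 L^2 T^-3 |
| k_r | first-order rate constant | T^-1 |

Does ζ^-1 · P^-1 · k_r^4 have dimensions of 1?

yes

Sum the exponent of each base dimension across the product:
  M: −[ζ]_M − [P]_M + 4·[k_r]_M = −(-1) − (1) + 4·(0) = 0
  L: −[ζ]_L − [P]_L + 4·[k_r]_L = −(-2) − (2) + 4·(0) = 0
  T: −[ζ]_T − [P]_T + 4·[k_r]_T = −(-1) − (-3) + 4·(-1) = 0
All base exponents vanish — dimensionless.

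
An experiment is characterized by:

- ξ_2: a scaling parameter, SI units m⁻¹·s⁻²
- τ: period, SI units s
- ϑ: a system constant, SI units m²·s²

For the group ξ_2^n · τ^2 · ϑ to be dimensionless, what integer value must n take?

2

Balance the L exponent: (-1)·n from ξ_2, plus 2·(0) + (2) = 2 from the rest, must sum to zero.
−n + 2 = 0, so n = 2.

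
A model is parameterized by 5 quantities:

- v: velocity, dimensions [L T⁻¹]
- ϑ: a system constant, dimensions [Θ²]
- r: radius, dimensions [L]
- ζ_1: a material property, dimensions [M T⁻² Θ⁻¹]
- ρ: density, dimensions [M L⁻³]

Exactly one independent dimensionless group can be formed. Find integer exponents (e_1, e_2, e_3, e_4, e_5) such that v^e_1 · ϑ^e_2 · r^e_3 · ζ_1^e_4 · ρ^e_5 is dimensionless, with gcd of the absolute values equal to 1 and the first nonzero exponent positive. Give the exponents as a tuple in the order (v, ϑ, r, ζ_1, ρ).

M: e_1·(0) + e_2·(0) + e_3·(0) + e_4·(1) + e_5·(1) = 0
L: e_1·(1) + e_2·(0) + e_3·(1) + e_4·(0) + e_5·(-3) = 0
T: e_1·(-1) + e_2·(0) + e_3·(0) + e_4·(-2) + e_5·(0) = 0
Θ: e_1·(0) + e_2·(2) + e_3·(0) + e_4·(-1) + e_5·(0) = 0
Solving this homogeneous linear system for the smallest-integer solution (first nonzero entry positive) gives (4, -1, 2, -2, 2).

(4, -1, 2, -2, 2)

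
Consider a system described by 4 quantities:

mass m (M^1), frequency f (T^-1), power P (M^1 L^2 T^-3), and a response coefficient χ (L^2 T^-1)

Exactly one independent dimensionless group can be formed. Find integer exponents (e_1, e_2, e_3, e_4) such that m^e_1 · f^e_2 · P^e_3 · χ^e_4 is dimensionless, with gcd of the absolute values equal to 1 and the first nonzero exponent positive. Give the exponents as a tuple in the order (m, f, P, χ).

M: e_1·(1) + e_2·(0) + e_3·(1) + e_4·(0) = 0
L: e_1·(0) + e_2·(0) + e_3·(2) + e_4·(2) = 0
T: e_1·(0) + e_2·(-1) + e_3·(-3) + e_4·(-1) = 0
Solving this homogeneous linear system for the smallest-integer solution (first nonzero entry positive) gives (1, 2, -1, 1).

(1, 2, -1, 1)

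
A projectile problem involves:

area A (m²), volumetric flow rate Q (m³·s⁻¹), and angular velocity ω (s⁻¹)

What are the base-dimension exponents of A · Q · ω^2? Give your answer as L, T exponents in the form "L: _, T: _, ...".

Collect each base-dimension exponent across the product:
  L: (2) + (3) + 2·(0) = 5
  T: (0) + (-1) + 2·(-1) = -3
So the dimensions are [L⁵ T⁻³].

L: 5, T: -3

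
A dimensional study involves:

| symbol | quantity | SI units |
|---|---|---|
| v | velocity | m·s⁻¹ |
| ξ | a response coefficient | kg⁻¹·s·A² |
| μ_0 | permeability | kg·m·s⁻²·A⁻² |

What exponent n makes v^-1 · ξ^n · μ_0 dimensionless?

Balance the M exponent: (-1)·n from ξ, plus −(0) + (1) = 1 from the rest, must sum to zero.
−n + 1 = 0, so n = 1.

1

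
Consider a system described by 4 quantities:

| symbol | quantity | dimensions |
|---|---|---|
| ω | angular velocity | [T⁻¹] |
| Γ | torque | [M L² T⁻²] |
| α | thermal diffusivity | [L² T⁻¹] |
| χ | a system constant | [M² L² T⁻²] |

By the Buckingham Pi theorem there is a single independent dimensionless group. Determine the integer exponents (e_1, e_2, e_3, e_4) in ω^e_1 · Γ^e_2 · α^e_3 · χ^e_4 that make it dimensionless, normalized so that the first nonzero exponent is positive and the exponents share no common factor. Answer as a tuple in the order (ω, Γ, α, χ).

M: e_1·(0) + e_2·(1) + e_3·(0) + e_4·(2) = 0
L: e_1·(0) + e_2·(2) + e_3·(2) + e_4·(2) = 0
T: e_1·(-1) + e_2·(-2) + e_3·(-1) + e_4·(-2) = 0
Solving this homogeneous linear system for the smallest-integer solution (first nonzero entry positive) gives (1, -2, 1, 1).

(1, -2, 1, 1)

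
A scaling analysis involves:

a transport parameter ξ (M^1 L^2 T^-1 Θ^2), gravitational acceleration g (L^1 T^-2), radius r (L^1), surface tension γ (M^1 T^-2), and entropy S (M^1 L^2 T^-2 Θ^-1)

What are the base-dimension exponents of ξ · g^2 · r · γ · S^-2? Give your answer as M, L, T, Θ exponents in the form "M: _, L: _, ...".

Collect each base-dimension exponent across the product:
  M: (1) + 2·(0) + (0) + (1) − 2·(1) = 0
  L: (2) + 2·(1) + (1) + (0) − 2·(2) = 1
  T: (-1) + 2·(-2) + (0) + (-2) − 2·(-2) = -3
  Θ: (2) + 2·(0) + (0) + (0) − 2·(-1) = 4
So the dimensions are [L T⁻³ Θ⁴].

M: 0, L: 1, T: -3, Θ: 4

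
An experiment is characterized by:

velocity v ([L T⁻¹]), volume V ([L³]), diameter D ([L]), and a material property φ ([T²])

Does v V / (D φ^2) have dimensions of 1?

no

Sum the exponent of each base dimension across the product:
  L: [v]_L + [V]_L − [D]_L − 2·[φ]_L = (1) + (3) − (1) − 2·(0) = 3
  T: [v]_T + [V]_T − [D]_T − 2·[φ]_T = (-1) + (0) − (0) − 2·(2) = -5
Net dimensions [L³ T⁻⁵] ≠ [1] — not dimensionless.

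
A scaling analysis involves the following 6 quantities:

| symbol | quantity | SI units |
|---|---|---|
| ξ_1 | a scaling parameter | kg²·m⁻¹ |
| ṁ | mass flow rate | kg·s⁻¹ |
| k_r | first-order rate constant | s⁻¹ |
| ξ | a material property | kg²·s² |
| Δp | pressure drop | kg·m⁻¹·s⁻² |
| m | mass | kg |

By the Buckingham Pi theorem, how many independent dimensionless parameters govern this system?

3

There are 6 variables and 3 base dimensions (M, L, T).
The dimension matrix has rank 3.
Independent dimensionless groups: 6 − 3 = 3.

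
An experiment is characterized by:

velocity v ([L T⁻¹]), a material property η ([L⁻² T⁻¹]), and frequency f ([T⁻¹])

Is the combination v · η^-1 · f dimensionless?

Sum the exponent of each base dimension across the product:
  L: [v]_L − [η]_L + [f]_L = (1) − (-2) + (0) = 3
  T: [v]_T − [η]_T + [f]_T = (-1) − (-1) + (-1) = -1
Net dimensions [L³ T⁻¹] ≠ [1] — not dimensionless.

no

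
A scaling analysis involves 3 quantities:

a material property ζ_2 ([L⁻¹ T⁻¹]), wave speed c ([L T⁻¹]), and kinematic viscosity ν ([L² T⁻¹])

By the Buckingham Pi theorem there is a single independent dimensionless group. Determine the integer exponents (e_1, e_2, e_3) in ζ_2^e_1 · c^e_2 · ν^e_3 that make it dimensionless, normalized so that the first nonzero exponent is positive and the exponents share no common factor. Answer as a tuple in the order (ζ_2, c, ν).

L: e_1·(-1) + e_2·(1) + e_3·(2) = 0
T: e_1·(-1) + e_2·(-1) + e_3·(-1) = 0
Solving this homogeneous linear system for the smallest-integer solution (first nonzero entry positive) gives (1, -3, 2).

(1, -3, 2)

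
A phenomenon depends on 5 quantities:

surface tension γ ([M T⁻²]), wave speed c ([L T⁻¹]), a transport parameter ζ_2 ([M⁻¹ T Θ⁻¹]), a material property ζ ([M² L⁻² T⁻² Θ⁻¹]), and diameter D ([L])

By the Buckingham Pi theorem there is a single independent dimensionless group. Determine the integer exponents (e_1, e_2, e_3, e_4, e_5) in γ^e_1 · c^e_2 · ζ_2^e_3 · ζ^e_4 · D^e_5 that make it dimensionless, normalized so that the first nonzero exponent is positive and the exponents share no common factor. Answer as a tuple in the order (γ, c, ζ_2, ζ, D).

M: e_1·(1) + e_2·(0) + e_3·(-1) + e_4·(2) + e_5·(0) = 0
L: e_1·(0) + e_2·(1) + e_3·(0) + e_4·(-2) + e_5·(1) = 0
T: e_1·(-2) + e_2·(-1) + e_3·(1) + e_4·(-2) + e_5·(0) = 0
Θ: e_1·(0) + e_2·(0) + e_3·(-1) + e_4·(-1) + e_5·(0) = 0
Solving this homogeneous linear system for the smallest-integer solution (first nonzero entry positive) gives (3, -3, 1, -1, 1).

(3, -3, 1, -1, 1)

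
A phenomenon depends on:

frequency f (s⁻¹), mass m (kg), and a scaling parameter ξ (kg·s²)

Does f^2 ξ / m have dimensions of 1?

yes

Sum the exponent of each base dimension across the product:
  M: 2·[f]_M − [m]_M + [ξ]_M = 2·(0) − (1) + (1) = 0
  L: 2·[f]_L − [m]_L + [ξ]_L = 2·(0) − (0) + (0) = 0
  T: 2·[f]_T − [m]_T + [ξ]_T = 2·(-1) − (0) + (2) = 0
All base exponents vanish — dimensionless.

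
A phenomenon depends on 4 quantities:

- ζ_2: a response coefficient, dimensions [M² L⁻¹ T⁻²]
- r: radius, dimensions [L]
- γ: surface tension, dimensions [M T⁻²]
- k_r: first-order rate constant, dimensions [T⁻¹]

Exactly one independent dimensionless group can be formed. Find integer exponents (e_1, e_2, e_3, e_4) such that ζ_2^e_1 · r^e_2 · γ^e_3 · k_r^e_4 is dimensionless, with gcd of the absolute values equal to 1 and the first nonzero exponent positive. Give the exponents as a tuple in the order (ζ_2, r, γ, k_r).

M: e_1·(2) + e_2·(0) + e_3·(1) + e_4·(0) = 0
L: e_1·(-1) + e_2·(1) + e_3·(0) + e_4·(0) = 0
T: e_1·(-2) + e_2·(0) + e_3·(-2) + e_4·(-1) = 0
Solving this homogeneous linear system for the smallest-integer solution (first nonzero entry positive) gives (1, 1, -2, 2).

(1, 1, -2, 2)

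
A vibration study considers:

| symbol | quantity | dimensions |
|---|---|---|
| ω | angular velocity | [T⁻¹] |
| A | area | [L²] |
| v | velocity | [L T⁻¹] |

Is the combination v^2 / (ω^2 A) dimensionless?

Sum the exponent of each base dimension across the product:
  L: −2·[ω]_L − [A]_L + 2·[v]_L = −2·(0) − (2) + 2·(1) = 0
  T: −2·[ω]_T − [A]_T + 2·[v]_T = −2·(-1) − (0) + 2·(-1) = 0
All base exponents vanish — dimensionless.

yes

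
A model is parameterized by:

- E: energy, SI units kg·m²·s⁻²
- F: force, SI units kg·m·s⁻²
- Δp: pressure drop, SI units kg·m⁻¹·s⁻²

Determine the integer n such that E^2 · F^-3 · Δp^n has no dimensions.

1

Balance the M exponent: (1)·n from Δp, plus 2·(1) − 3·(1) = -1 from the rest, must sum to zero.
n − 1 = 0, so n = 1.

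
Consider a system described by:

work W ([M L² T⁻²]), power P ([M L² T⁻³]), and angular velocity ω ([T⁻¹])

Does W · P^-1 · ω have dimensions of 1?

Sum the exponent of each base dimension across the product:
  M: [W]_M − [P]_M + [ω]_M = (1) − (1) + (0) = 0
  L: [W]_L − [P]_L + [ω]_L = (2) − (2) + (0) = 0
  T: [W]_T − [P]_T + [ω]_T = (-2) − (-3) + (-1) = 0
All base exponents vanish — dimensionless.

yes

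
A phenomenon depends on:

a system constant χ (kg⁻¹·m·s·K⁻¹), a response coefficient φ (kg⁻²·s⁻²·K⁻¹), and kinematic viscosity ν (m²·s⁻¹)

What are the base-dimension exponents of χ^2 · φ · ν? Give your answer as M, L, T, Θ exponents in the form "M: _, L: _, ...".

Collect each base-dimension exponent across the product:
  M: 2·(-1) + (-2) + (0) = -4
  L: 2·(1) + (0) + (2) = 4
  T: 2·(1) + (-2) + (-1) = -1
  Θ: 2·(-1) + (-1) + (0) = -3
So the dimensions are [M⁻⁴ L⁴ T⁻¹ Θ⁻³].

M: -4, L: 4, T: -1, Θ: -3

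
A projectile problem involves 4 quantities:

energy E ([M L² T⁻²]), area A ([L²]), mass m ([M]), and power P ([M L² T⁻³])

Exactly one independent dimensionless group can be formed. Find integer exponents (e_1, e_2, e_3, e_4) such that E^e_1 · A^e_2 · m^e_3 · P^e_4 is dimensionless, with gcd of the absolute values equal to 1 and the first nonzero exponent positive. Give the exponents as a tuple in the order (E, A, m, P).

M: e_1·(1) + e_2·(0) + e_3·(1) + e_4·(1) = 0
L: e_1·(2) + e_2·(2) + e_3·(0) + e_4·(2) = 0
T: e_1·(-2) + e_2·(0) + e_3·(0) + e_4·(-3) = 0
Solving this homogeneous linear system for the smallest-integer solution (first nonzero entry positive) gives (3, -1, -1, -2).

(3, -1, -1, -2)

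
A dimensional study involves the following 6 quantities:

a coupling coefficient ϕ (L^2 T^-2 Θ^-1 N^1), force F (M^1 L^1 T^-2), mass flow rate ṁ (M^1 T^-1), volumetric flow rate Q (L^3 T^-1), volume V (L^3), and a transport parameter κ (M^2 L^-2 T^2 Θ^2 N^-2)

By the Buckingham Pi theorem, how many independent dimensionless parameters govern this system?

There are 6 variables and 5 base dimensions (M, L, T, Θ, N).
The dimension matrix has rank 4 (less than 5: the dimension vectors are linearly dependent).
Independent dimensionless groups: 6 − 4 = 2.

2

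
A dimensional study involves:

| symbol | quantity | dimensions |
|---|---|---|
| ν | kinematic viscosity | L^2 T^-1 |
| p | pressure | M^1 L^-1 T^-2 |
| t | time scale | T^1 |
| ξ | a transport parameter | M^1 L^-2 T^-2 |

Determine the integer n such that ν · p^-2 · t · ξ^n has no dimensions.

Balance the M exponent: (1)·n from ξ, plus (0) − 2·(1) + (0) = -2 from the rest, must sum to zero.
n − 2 = 0, so n = 2.

2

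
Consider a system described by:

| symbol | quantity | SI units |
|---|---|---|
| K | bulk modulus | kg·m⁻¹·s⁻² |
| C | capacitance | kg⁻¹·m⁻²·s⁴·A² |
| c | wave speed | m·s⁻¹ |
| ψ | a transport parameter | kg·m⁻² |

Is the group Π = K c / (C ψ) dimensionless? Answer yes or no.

no

Sum the exponent of each base dimension across the product:
  M: [K]_M − [C]_M + [c]_M − [ψ]_M = (1) − (-1) + (0) − (1) = 1
  L: [K]_L − [C]_L + [c]_L − [ψ]_L = (-1) − (-2) + (1) − (-2) = 4
  T: [K]_T − [C]_T + [c]_T − [ψ]_T = (-2) − (4) + (-1) − (0) = -7
  I: [K]_I − [C]_I + [c]_I − [ψ]_I = (0) − (2) + (0) − (0) = -2
Net dimensions [M L⁴ T⁻⁷ I⁻²] ≠ [1] — not dimensionless.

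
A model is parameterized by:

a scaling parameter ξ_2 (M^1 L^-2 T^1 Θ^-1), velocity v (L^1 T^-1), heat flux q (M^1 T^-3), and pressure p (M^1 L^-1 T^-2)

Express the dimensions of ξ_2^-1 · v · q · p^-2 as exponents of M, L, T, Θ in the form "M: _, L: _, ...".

Collect each base-dimension exponent across the product:
  M: −(1) + (0) + (1) − 2·(1) = -2
  L: −(-2) + (1) + (0) − 2·(-1) = 5
  T: −(1) + (-1) + (-3) − 2·(-2) = -1
  Θ: −(-1) + (0) + (0) − 2·(0) = 1
So the dimensions are [M⁻² L⁵ T⁻¹ Θ].

M: -2, L: 5, T: -1, Θ: 1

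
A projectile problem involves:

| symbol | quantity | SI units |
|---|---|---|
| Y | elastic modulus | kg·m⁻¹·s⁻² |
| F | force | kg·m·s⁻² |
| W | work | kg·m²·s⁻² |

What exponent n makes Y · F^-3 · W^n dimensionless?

2

Balance the M exponent: (1)·n from W, plus (1) − 3·(1) = -2 from the rest, must sum to zero.
n − 2 = 0, so n = 2.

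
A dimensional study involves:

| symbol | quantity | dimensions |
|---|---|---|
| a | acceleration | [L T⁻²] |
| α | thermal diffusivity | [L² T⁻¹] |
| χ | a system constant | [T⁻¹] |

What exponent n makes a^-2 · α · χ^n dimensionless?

3

Balance the T exponent: (-1)·n from χ, plus −2·(-2) + (-1) = 3 from the rest, must sum to zero.
−n + 3 = 0, so n = 3.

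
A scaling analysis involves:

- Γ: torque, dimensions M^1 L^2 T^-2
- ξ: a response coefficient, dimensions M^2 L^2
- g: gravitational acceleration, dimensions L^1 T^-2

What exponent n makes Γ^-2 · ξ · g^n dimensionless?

Balance the L exponent: (1)·n from g, plus −2·(2) + (2) = -2 from the rest, must sum to zero.
n − 2 = 0, so n = 2.

2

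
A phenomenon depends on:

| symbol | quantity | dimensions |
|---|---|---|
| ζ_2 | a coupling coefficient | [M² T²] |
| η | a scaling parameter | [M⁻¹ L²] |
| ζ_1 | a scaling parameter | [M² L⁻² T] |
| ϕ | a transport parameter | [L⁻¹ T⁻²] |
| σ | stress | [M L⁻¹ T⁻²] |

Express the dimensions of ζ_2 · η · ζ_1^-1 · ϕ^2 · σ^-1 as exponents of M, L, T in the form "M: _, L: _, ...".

Collect each base-dimension exponent across the product:
  M: (2) + (-1) − (2) + 2·(0) − (1) = -2
  L: (0) + (2) − (-2) + 2·(-1) − (-1) = 3
  T: (2) + (0) − (1) + 2·(-2) − (-2) = -1
So the dimensions are [M⁻² L³ T⁻¹].

M: -2, L: 3, T: -1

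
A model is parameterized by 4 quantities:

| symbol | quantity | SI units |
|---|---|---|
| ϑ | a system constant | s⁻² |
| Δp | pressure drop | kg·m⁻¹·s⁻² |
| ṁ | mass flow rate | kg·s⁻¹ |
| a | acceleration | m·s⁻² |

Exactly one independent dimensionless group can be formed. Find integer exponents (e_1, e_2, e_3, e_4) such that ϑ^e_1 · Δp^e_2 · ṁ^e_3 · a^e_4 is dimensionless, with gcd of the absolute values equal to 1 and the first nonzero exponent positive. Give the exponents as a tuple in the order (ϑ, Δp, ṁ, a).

M: e_1·(0) + e_2·(1) + e_3·(1) + e_4·(0) = 0
L: e_1·(0) + e_2·(-1) + e_3·(0) + e_4·(1) = 0
T: e_1·(-2) + e_2·(-2) + e_3·(-1) + e_4·(-2) = 0
Solving this homogeneous linear system for the smallest-integer solution (first nonzero entry positive) gives (3, -2, 2, -2).

(3, -2, 2, -2)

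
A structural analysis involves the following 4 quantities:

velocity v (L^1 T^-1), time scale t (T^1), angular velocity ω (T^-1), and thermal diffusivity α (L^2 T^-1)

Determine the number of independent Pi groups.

2

There are 4 variables and 2 base dimensions (L, T).
The dimension matrix has rank 2.
Independent dimensionless groups: 4 − 2 = 2.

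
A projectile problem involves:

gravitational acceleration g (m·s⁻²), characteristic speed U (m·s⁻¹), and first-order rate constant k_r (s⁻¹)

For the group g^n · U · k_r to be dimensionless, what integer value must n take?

Balance the L exponent: (1)·n from g, plus (1) + (0) = 1 from the rest, must sum to zero.
n + 1 = 0, so n = -1.

-1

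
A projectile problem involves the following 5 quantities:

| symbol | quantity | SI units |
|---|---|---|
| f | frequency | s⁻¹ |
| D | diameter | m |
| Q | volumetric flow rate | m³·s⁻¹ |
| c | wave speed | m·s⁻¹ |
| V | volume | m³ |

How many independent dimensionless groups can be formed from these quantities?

3

There are 5 variables and 2 base dimensions (L, T).
The dimension matrix has rank 2.
Independent dimensionless groups: 5 − 2 = 3.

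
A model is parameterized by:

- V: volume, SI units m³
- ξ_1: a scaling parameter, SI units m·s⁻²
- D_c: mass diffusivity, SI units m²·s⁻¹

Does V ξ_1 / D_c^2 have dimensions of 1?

yes

Sum the exponent of each base dimension across the product:
  M: [V]_M + [ξ_1]_M − 2·[D_c]_M = (0) + (0) − 2·(0) = 0
  L: [V]_L + [ξ_1]_L − 2·[D_c]_L = (3) + (1) − 2·(2) = 0
  T: [V]_T + [ξ_1]_T − 2·[D_c]_T = (0) + (-2) − 2·(-1) = 0
All base exponents vanish — dimensionless.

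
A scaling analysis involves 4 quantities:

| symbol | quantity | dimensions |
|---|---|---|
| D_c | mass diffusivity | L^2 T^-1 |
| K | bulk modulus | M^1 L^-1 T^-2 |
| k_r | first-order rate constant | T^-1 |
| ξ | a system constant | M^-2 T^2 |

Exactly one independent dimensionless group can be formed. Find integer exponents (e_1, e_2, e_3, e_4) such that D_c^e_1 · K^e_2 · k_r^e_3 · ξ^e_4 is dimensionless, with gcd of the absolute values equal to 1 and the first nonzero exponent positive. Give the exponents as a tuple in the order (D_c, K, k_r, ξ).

M: e_1·(0) + e_2·(1) + e_3·(0) + e_4·(-2) = 0
L: e_1·(2) + e_2·(-1) + e_3·(0) + e_4·(0) = 0
T: e_1·(-1) + e_2·(-2) + e_3·(-1) + e_4·(2) = 0
Solving this homogeneous linear system for the smallest-integer solution (first nonzero entry positive) gives (1, 2, -3, 1).

(1, 2, -3, 1)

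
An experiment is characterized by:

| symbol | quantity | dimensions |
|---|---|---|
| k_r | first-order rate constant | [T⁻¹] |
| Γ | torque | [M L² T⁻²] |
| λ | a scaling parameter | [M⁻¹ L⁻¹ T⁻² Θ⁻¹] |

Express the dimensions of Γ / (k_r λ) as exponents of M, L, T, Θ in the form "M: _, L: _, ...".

Collect each base-dimension exponent across the product:
  M: −(0) + (1) − (-1) = 2
  L: −(0) + (2) − (-1) = 3
  T: −(-1) + (-2) − (-2) = 1
  Θ: −(0) + (0) − (-1) = 1
So the dimensions are [M² L³ T Θ].

M: 2, L: 3, T: 1, Θ: 1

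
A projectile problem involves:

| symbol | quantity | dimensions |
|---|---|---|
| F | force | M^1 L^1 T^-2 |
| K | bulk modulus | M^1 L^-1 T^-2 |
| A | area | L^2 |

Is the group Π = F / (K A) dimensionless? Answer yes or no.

Sum the exponent of each base dimension across the product:
  M: [F]_M − [K]_M − [A]_M = (1) − (1) − (0) = 0
  L: [F]_L − [K]_L − [A]_L = (1) − (-1) − (2) = 0
  T: [F]_T − [K]_T − [A]_T = (-2) − (-2) − (0) = 0
All base exponents vanish — dimensionless.

yes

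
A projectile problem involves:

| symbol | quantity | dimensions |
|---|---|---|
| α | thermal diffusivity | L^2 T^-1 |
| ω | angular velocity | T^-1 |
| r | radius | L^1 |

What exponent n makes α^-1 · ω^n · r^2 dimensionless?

Balance the T exponent: (-1)·n from ω, plus −(-1) + 2·(0) = 1 from the rest, must sum to zero.
−n + 1 = 0, so n = 1.

1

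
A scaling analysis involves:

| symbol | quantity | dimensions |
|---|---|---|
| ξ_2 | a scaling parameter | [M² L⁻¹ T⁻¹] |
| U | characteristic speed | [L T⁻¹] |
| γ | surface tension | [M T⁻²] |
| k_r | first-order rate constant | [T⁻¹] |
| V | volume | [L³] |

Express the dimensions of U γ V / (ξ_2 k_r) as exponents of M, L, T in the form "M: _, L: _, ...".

M: -1, L: 5, T: -1

Collect each base-dimension exponent across the product:
  M: −(2) + (0) + (1) − (0) + (0) = -1
  L: −(-1) + (1) + (0) − (0) + (3) = 5
  T: −(-1) + (-1) + (-2) − (-1) + (0) = -1
So the dimensions are [M⁻¹ L⁵ T⁻¹].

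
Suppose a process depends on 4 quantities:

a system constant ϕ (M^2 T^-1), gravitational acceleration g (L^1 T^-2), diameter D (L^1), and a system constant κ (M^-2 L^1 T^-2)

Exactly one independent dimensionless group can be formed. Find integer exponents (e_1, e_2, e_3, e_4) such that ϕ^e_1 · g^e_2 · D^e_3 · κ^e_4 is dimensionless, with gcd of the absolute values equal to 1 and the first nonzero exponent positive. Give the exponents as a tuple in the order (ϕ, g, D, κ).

(2, -3, 1, 2)

M: e_1·(2) + e_2·(0) + e_3·(0) + e_4·(-2) = 0
L: e_1·(0) + e_2·(1) + e_3·(1) + e_4·(1) = 0
T: e_1·(-1) + e_2·(-2) + e_3·(0) + e_4·(-2) = 0
Solving this homogeneous linear system for the smallest-integer solution (first nonzero entry positive) gives (2, -3, 1, 2).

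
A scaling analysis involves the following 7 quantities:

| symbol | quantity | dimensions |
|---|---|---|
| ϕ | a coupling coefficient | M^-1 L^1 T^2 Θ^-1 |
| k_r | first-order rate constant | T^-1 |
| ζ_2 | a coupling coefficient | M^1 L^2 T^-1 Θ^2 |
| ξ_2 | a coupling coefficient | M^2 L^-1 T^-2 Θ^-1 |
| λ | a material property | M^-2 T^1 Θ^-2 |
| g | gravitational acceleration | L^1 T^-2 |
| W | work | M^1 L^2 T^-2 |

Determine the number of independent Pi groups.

3

There are 7 variables and 4 base dimensions (M, L, T, Θ).
The dimension matrix has rank 4.
Independent dimensionless groups: 7 − 4 = 3.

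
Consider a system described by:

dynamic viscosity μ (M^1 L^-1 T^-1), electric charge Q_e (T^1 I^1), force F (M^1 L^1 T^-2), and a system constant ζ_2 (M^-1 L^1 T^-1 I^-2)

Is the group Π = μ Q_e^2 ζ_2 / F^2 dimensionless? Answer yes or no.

Sum the exponent of each base dimension across the product:
  M: [μ]_M + 2·[Q_e]_M − 2·[F]_M + [ζ_2]_M = (1) + 2·(0) − 2·(1) + (-1) = -2
  L: [μ]_L + 2·[Q_e]_L − 2·[F]_L + [ζ_2]_L = (-1) + 2·(0) − 2·(1) + (1) = -2
  T: [μ]_T + 2·[Q_e]_T − 2·[F]_T + [ζ_2]_T = (-1) + 2·(1) − 2·(-2) + (-1) = 4
  I: [μ]_I + 2·[Q_e]_I − 2·[F]_I + [ζ_2]_I = (0) + 2·(1) − 2·(0) + (-2) = 0
Net dimensions [M⁻² L⁻² T⁴] ≠ [1] — not dimensionless.

no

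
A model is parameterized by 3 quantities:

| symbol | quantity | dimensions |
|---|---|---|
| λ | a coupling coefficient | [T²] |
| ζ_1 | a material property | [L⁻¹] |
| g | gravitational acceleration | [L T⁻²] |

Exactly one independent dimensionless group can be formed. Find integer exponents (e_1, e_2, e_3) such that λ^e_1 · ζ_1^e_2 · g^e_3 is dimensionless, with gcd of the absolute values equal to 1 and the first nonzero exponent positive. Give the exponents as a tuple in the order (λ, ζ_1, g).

(1, 1, 1)

L: e_1·(0) + e_2·(-1) + e_3·(1) = 0
T: e_1·(2) + e_2·(0) + e_3·(-2) = 0
Solving this homogeneous linear system for the smallest-integer solution (first nonzero entry positive) gives (1, 1, 1).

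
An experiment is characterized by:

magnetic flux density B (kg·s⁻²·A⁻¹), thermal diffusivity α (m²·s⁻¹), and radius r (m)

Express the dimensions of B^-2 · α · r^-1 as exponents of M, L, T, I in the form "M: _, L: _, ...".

M: -2, L: 1, T: 3, I: 2

Collect each base-dimension exponent across the product:
  M: −2·(1) + (0) − (0) = -2
  L: −2·(0) + (2) − (1) = 1
  T: −2·(-2) + (-1) − (0) = 3
  I: −2·(-1) + (0) − (0) = 2
So the dimensions are [M⁻² L T³ I²].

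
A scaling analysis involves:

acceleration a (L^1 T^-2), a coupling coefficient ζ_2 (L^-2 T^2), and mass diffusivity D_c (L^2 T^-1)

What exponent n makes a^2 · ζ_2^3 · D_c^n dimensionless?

2

Balance the L exponent: (2)·n from D_c, plus 2·(1) + 3·(-2) = -4 from the rest, must sum to zero.
2n − 4 = 0, so n = 2.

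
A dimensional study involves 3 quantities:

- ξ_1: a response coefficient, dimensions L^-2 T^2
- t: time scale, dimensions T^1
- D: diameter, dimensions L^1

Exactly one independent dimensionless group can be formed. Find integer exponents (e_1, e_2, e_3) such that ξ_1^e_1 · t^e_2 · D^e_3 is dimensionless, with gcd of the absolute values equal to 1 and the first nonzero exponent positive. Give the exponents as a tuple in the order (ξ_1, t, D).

L: e_1·(-2) + e_2·(0) + e_3·(1) = 0
T: e_1·(2) + e_2·(1) + e_3·(0) = 0
Solving this homogeneous linear system for the smallest-integer solution (first nonzero entry positive) gives (1, -2, 2).

(1, -2, 2)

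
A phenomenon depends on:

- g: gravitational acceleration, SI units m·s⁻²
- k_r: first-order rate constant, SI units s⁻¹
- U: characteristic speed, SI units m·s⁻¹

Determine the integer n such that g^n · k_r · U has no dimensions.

-1

Balance the L exponent: (1)·n from g, plus (0) + (1) = 1 from the rest, must sum to zero.
n + 1 = 0, so n = -1.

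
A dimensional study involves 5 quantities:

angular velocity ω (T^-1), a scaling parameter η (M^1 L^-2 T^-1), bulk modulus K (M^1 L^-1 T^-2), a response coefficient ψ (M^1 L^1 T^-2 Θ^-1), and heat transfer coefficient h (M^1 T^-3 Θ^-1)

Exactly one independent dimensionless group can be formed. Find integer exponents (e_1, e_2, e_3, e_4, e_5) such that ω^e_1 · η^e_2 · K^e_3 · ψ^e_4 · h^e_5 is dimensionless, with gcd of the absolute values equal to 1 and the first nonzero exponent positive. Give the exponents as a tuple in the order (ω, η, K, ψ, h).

(2, 1, -1, 1, -1)

M: e_1·(0) + e_2·(1) + e_3·(1) + e_4·(1) + e_5·(1) = 0
L: e_1·(0) + e_2·(-2) + e_3·(-1) + e_4·(1) + e_5·(0) = 0
T: e_1·(-1) + e_2·(-1) + e_3·(-2) + e_4·(-2) + e_5·(-3) = 0
Θ: e_1·(0) + e_2·(0) + e_3·(0) + e_4·(-1) + e_5·(-1) = 0
Solving this homogeneous linear system for the smallest-integer solution (first nonzero entry positive) gives (2, 1, -1, 1, -1).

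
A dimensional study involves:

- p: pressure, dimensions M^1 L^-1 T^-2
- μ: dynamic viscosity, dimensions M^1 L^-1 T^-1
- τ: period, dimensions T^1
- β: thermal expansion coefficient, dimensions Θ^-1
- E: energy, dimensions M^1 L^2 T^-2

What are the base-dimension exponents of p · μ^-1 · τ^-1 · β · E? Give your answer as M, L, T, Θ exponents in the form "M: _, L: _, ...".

M: 1, L: 2, T: -4, Θ: -1

Collect each base-dimension exponent across the product:
  M: (1) − (1) − (0) + (0) + (1) = 1
  L: (-1) − (-1) − (0) + (0) + (2) = 2
  T: (-2) − (-1) − (1) + (0) + (-2) = -4
  Θ: (0) − (0) − (0) + (-1) + (0) = -1
So the dimensions are [M L² T⁻⁴ Θ⁻¹].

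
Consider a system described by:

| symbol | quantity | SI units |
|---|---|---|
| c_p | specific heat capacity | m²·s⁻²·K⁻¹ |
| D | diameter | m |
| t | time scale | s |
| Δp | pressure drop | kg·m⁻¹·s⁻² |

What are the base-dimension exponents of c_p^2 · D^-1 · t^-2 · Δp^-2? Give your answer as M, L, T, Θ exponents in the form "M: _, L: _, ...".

M: -2, L: 5, T: -2, Θ: -2

Collect each base-dimension exponent across the product:
  M: 2·(0) − (0) − 2·(0) − 2·(1) = -2
  L: 2·(2) − (1) − 2·(0) − 2·(-1) = 5
  T: 2·(-2) − (0) − 2·(1) − 2·(-2) = -2
  Θ: 2·(-1) − (0) − 2·(0) − 2·(0) = -2
So the dimensions are [M⁻² L⁵ T⁻² Θ⁻²].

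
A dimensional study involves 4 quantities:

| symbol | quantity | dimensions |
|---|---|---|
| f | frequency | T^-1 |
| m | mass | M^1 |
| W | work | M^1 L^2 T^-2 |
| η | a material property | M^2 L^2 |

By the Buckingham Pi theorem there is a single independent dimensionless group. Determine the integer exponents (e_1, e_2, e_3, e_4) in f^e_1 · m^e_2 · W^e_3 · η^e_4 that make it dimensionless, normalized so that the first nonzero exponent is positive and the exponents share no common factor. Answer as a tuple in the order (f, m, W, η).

(2, -1, -1, 1)

M: e_1·(0) + e_2·(1) + e_3·(1) + e_4·(2) = 0
L: e_1·(0) + e_2·(0) + e_3·(2) + e_4·(2) = 0
T: e_1·(-1) + e_2·(0) + e_3·(-2) + e_4·(0) = 0
Solving this homogeneous linear system for the smallest-integer solution (first nonzero entry positive) gives (2, -1, -1, 1).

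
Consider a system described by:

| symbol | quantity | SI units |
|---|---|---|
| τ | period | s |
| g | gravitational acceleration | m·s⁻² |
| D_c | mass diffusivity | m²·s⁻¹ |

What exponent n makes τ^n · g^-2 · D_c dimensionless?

Balance the T exponent: (1)·n from τ, plus −2·(-2) + (-1) = 3 from the rest, must sum to zero.
n + 3 = 0, so n = -3.

-3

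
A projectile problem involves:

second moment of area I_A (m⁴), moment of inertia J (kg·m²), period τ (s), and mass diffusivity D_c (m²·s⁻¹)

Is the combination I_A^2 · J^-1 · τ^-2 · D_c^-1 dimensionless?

no

Sum the exponent of each base dimension across the product:
  M: 2·[I_A]_M − [J]_M − 2·[τ]_M − [D_c]_M = 2·(0) − (1) − 2·(0) − (0) = -1
  L: 2·[I_A]_L − [J]_L − 2·[τ]_L − [D_c]_L = 2·(4) − (2) − 2·(0) − (2) = 4
  T: 2·[I_A]_T − [J]_T − 2·[τ]_T − [D_c]_T = 2·(0) − (0) − 2·(1) − (-1) = -1
Net dimensions [M⁻¹ L⁴ T⁻¹] ≠ [1] — not dimensionless.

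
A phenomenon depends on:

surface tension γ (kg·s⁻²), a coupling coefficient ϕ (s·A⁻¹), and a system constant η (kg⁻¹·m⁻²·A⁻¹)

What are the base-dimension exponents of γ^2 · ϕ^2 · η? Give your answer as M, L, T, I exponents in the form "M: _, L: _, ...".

M: 1, L: -2, T: -2, I: -3

Collect each base-dimension exponent across the product:
  M: 2·(1) + 2·(0) + (-1) = 1
  L: 2·(0) + 2·(0) + (-2) = -2
  T: 2·(-2) + 2·(1) + (0) = -2
  I: 2·(0) + 2·(-1) + (-1) = -3
So the dimensions are [M L⁻² T⁻² I⁻³].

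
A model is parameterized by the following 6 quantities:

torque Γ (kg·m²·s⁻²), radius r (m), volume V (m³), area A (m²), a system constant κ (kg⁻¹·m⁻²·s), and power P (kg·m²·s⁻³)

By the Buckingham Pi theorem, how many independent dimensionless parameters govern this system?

There are 6 variables and 3 base dimensions (M, L, T).
The dimension matrix has rank 3.
Independent dimensionless groups: 6 − 3 = 3.

3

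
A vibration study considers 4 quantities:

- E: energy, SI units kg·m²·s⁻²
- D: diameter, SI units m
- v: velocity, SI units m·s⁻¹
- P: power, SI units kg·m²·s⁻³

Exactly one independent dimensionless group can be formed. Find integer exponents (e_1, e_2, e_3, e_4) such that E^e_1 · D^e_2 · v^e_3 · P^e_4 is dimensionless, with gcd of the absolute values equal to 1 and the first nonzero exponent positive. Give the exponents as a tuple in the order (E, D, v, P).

(1, -1, 1, -1)

M: e_1·(1) + e_2·(0) + e_3·(0) + e_4·(1) = 0
L: e_1·(2) + e_2·(1) + e_3·(1) + e_4·(2) = 0
T: e_1·(-2) + e_2·(0) + e_3·(-1) + e_4·(-3) = 0
Solving this homogeneous linear system for the smallest-integer solution (first nonzero entry positive) gives (1, -1, 1, -1).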